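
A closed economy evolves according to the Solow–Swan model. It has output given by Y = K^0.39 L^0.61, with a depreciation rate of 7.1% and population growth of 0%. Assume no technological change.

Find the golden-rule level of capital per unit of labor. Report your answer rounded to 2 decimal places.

k_gold ≈ 16.32

The golden rule sets f'(k) = n + δ, i.e. α·k^(α−1) = n + δ.
So k^(1−α) = α / (n + δ) = 0.39 / 0.071 = 5.4930.
k_gold = 5.4930^(1/0.61) ≈ 16.3231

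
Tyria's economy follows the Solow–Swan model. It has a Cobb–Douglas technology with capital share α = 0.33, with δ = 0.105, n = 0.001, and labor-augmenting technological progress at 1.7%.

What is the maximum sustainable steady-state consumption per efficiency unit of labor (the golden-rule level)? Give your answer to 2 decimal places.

c_gold ≈ 1.09

At the golden rule, f'(k) = n + g + δ, so α·k^(α−1) = n + g + δ and k_gold = (α/(n + g + δ))^(1/(1−α)).
k_gold = (0.33/0.123)^(1/0.67) = 2.6829^1.4925 ≈ 4.3621
c_gold = f(k_gold) − (n + g + δ)·k_gold = 1.6259 − 0.123×4.3621 ≈ 1.0894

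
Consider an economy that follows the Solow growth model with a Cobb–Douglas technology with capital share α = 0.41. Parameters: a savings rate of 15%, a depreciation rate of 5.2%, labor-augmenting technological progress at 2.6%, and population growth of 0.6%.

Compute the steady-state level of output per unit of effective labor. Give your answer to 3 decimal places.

At the steady state, Δk = 0, so s·k^α = (n + g + δ)·k.
Dividing both sides by k: k^(1−α) = s / (n + g + δ).
k^0.59 = 0.15 / (0.006 + 0.026 + 0.052) = 0.15 / 0.084 = 1.7857
k* = 1.7857^(1/0.59) ≈ 2.6717
y* = (k*)^α = 2.6717^0.41 ≈ 1.4962

y* ≈ 1.496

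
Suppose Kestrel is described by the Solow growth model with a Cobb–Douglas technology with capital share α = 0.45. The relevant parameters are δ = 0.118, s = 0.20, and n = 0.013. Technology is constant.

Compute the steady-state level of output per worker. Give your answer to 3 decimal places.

Steady state requires s·f(k) = (n + δ)·k, i.e. s·k^α = (n + δ)·k.
Rearranging, k^(1−α) = s / (n + δ).
k^0.55 = 0.20 / (0.013 + 0.118) = 0.20 / 0.131 = 1.5267
k* = 1.5267^(1/0.55) ≈ 2.1582
y* = (k*)^α = 2.1582^0.45 ≈ 1.4136

y* = 1.414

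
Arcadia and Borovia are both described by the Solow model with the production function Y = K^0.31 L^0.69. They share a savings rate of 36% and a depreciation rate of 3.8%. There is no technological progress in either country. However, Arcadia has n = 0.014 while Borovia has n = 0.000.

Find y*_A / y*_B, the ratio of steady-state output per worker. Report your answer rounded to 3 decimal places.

Steady-state y* = [s/(n + δ)]^(α/(1−α)), so the ratio is [ (s_A/(n + δ)_A) / (s_B/(n + δ)_B) ]^0.4493.
s_A/(n + δ)_A = 0.36/0.052 = 6.9231; s_B/(n + δ)_B = 0.36/0.038 = 9.4737.
Ratio = (6.9231/9.4737)^0.4493 = 0.7308^0.4493 ≈ 0.8686

ratio ≈ 0.869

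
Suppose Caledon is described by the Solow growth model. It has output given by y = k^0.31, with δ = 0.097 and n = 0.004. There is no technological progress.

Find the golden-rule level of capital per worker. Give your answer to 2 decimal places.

The golden rule sets f'(k) = n + δ, i.e. α·k^(α−1) = n + δ.
So k^(1−α) = α / (n + δ) = 0.31 / 0.101 = 3.0693.
k_gold = 3.0693^(1/0.69) ≈ 5.0799

k_gold ≈ 5.08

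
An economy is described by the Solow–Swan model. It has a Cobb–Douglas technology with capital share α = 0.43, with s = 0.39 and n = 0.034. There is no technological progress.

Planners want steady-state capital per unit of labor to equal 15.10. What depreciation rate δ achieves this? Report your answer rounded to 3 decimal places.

In steady state, investment equals break-even investment: s·k^α = (n + δ)·k.
So s / (n + δ) = (k*)^(1−α) = 15.10^0.57 = 4.6991.
Therefore n + δ = s / 4.6991 = 0.39 / 4.6991 = 0.0830, so δ = 0.0830 − 0.034 = 0.0490.

δ ≈ 0.049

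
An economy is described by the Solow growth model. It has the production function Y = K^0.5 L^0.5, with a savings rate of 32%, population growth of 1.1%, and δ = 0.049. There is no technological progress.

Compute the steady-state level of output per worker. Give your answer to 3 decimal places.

At the steady state, Δk = 0, so s·k^α = (n + δ)·k.
Dividing both sides by k: k^(1−α) = s / (n + δ).
k^0.5 = 0.32 / (0.011 + 0.049) = 0.32 / 0.060 = 5.3333
k* = 5.3333^(1/0.5) ≈ 28.4441
y* = (k*)^α = 28.4441^0.5 ≈ 5.3333

y* = 5.333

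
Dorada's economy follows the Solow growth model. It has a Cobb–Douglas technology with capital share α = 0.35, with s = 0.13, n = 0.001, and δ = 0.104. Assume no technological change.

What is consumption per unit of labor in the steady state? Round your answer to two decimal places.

Steady state requires s·f(k) = (n + δ)·k, i.e. s·k^α = (n + δ)·k.
Rearranging, k^(1−α) = s / (n + δ).
k^0.65 = 0.13 / (0.001 + 0.104) = 0.13 / 0.105 = 1.2381
k* = 1.2381^(1/0.65) ≈ 1.3890
y* = (k*)^α = 1.3890^0.35 ≈ 1.1219
c* = (1 − s)·y* = (1 − 0.13) × 1.1219 ≈ 0.9761

c* ≈ 0.98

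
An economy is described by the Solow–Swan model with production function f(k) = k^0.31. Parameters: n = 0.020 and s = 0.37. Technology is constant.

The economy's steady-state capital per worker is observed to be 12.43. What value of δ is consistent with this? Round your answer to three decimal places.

Steady state requires s·f(k) = (n + δ)·k, i.e. s·k^α = (n + δ)·k.
So s / (n + δ) = (k*)^(1−α) = 12.43^0.69 = 5.6910.
Therefore n + δ = s / 5.6910 = 0.37 / 5.6910 = 0.0650, so δ = 0.0650 − 0.020 = 0.0450.

δ ≈ 0.045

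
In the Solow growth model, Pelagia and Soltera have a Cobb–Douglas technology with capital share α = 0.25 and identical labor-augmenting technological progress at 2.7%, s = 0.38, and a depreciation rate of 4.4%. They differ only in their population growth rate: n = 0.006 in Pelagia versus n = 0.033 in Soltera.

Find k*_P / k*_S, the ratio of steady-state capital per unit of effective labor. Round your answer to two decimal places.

Steady-state k* = [s/(n + g + δ)]^(1/(1−α)), so the ratio is [ (s_P/(n + g + δ)_P) / (s_S/(n + g + δ)_S) ]^1.3333.
s_P/(n + g + δ)_P = 0.38/0.077 = 4.9351; s_S/(n + g + δ)_S = 0.38/0.104 = 3.6538.
Ratio = (4.9351/3.6538)^1.3333 = 1.3507^1.3333 ≈ 1.4930

k*_P / k*_S ≈ 1.49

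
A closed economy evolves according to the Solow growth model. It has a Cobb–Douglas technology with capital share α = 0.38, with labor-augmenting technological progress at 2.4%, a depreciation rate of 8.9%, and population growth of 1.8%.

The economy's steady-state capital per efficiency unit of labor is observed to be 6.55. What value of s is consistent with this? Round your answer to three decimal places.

s ≈ 0.420

In steady state, investment equals break-even investment: s·k^α = (n + g + δ)·k.
So s / (n + g + δ) = (k*)^(1−α) = 6.55^0.62 = 3.2068.
Therefore s = 3.2068 × (n + g + δ) = 3.2068 × 0.131 = 0.4201.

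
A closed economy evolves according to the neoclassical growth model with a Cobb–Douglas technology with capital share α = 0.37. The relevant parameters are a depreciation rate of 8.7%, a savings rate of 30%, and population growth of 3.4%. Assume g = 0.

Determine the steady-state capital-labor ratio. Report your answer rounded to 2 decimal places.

In steady state, investment equals break-even investment: s·k^α = (n + δ)·k.
Rearranging, k^(1−α) = s / (n + δ).
k^0.63 = 0.30 / (0.034 + 0.087) = 0.30 / 0.121 = 2.4793
k* = 2.4793^(1/0.63) ≈ 4.2259

k* = 4.23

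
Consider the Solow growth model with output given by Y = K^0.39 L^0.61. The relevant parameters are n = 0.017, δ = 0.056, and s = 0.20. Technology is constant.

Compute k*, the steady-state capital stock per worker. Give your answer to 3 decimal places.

At the steady state, Δk = 0, so s·k^α = (n + δ)·k.
Dividing both sides by k: k^(1−α) = s / (n + δ).
k^0.61 = 0.20 / (0.017 + 0.056) = 0.20 / 0.073 = 2.7397
k* = 2.7397^(1/0.61) ≈ 5.2185

k* = 5.219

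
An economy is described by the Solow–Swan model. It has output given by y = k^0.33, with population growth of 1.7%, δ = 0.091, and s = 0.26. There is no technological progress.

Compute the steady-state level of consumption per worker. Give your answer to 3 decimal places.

c* ≈ 1.141

At the steady state, Δk = 0, so s·k^α = (n + δ)·k.
Dividing both sides by k: k^(1−α) = s / (n + δ).
k^0.67 = 0.26 / (0.017 + 0.091) = 0.26 / 0.108 = 2.4074
k* = 2.4074^(1/0.67) ≈ 3.7109
y* = (k*)^α = 3.7109^0.33 ≈ 1.5414
c* = (1 − s)·y* = (1 − 0.26) × 1.5414 ≈ 1.1406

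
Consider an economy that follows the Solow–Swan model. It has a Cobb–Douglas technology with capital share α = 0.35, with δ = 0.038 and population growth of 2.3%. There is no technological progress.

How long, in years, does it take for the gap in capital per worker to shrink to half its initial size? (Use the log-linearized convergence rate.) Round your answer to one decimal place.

Near the steady state the convergence rate is λ = (1 − α)(n + δ).
λ = (1 − 0.35) × 0.061 = 0.65 × 0.061 = 0.03965
Half-life = ln 2 / λ = 0.6931 / 0.03965 ≈ 17.48 years

t_½ ≈ 17.5 years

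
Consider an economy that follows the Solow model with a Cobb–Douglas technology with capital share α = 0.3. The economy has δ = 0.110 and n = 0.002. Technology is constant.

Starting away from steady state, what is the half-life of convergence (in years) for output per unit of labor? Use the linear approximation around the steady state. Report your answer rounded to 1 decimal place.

t_½ ≈ 8.8 years

Near the steady state the convergence rate is λ = (1 − α)(n + δ).
λ = (1 − 0.3) × 0.112 = 0.7 × 0.112 = 0.0784
Half-life = ln 2 / λ = 0.6931 / 0.0784 ≈ 8.84 years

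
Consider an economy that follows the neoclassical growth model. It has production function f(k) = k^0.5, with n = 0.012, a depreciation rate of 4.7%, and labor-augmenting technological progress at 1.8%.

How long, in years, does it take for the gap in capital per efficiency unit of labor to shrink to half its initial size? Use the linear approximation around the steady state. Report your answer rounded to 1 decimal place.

t_½ ≈ 18.0 years

Near the steady state the convergence rate is λ = (1 − α)(n + g + δ).
λ = (1 − 0.5) × 0.077 = 0.5 × 0.077 = 0.0385
Half-life = ln 2 / λ = 0.6931 / 0.0385 ≈ 18.00 years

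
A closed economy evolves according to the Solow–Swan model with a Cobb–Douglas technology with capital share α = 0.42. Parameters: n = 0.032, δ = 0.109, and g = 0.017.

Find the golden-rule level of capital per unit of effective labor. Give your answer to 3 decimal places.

The golden rule sets f'(k) = n + g + δ, i.e. α·k^(α−1) = n + g + δ.
So k^(1−α) = α / (n + g + δ) = 0.42 / 0.158 = 2.6582.
k_gold = 2.6582^(1/0.58) ≈ 5.3957

k_gold ≈ 5.396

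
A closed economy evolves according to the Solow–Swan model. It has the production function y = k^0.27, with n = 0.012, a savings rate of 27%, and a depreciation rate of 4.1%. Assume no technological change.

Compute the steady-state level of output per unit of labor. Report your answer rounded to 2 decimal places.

y* ≈ 1.83

At the steady state, Δk = 0, so s·k^α = (n + δ)·k.
Dividing both sides by k: k^(1−α) = s / (n + δ).
k^0.73 = 0.27 / (0.012 + 0.041) = 0.27 / 0.053 = 5.0943
k* = 5.0943^(1/0.73) ≈ 9.3027
y* = (k*)^α = 9.3027^0.27 ≈ 1.8261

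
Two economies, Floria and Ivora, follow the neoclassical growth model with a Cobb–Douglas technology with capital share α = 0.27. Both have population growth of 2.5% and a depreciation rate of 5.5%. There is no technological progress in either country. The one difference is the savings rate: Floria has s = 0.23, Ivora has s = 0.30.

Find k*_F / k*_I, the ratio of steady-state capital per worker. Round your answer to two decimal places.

k*_F / k*_I ≈ 0.69

Steady-state k* = [s/(n + δ)]^(1/(1−α)), so the ratio is [ (s_F/(n + δ)_F) / (s_I/(n + δ)_I) ]^1.3699.
s_F/(n + δ)_F = 0.23/0.080 = 2.8750; s_I/(n + δ)_I = 0.30/0.080 = 3.7500.
Ratio = (2.8750/3.7500)^1.3699 = 0.7667^1.3699 ≈ 0.6949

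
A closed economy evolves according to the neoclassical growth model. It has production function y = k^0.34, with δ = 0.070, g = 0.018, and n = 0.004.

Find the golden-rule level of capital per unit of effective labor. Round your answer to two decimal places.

k_gold ≈ 7.25

The golden rule sets f'(k) = n + g + δ, i.e. α·k^(α−1) = n + g + δ.
So k^(1−α) = α / (n + g + δ) = 0.34 / 0.092 = 3.6957.
k_gold = 3.6957^(1/0.66) ≈ 7.2468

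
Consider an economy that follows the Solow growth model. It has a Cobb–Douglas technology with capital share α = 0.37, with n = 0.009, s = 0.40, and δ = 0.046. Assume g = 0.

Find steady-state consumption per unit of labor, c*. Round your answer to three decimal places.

c* ≈ 1.924

Steady state requires s·f(k) = (n + δ)·k, i.e. s·k^α = (n + δ)·k.
Dividing both sides by k: k^(1−α) = s / (n + δ).
k^0.63 = 0.40 / (0.009 + 0.046) = 0.40 / 0.055 = 7.2727
k* = 7.2727^(1/0.63) ≈ 23.3223
y* = (k*)^α = 23.3223^0.37 ≈ 3.2068
c* = (1 − s)·y* = (1 − 0.40) × 3.2068 ≈ 1.9241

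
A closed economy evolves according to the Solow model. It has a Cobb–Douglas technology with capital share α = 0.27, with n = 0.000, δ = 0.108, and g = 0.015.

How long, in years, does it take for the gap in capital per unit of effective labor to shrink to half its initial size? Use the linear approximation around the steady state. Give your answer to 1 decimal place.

Near the steady state the convergence rate is λ = (1 − α)(n + g + δ).
λ = (1 − 0.27) × 0.123 = 0.73 × 0.123 = 0.08979
Half-life = ln 2 / λ = 0.6931 / 0.08979 ≈ 7.72 years

about 7.7 years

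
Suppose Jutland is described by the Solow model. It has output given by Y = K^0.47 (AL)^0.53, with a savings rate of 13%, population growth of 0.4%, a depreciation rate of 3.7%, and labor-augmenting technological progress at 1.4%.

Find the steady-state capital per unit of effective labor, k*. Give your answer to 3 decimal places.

At the steady state, Δk = 0, so s·k^α = (n + g + δ)·k.
Rearranging, k^(1−α) = s / (n + g + δ).
k^0.53 = 0.13 / (0.004 + 0.014 + 0.037) = 0.13 / 0.055 = 2.3636
k* = 2.3636^(1/0.53) ≈ 5.0682

k* ≈ 5.068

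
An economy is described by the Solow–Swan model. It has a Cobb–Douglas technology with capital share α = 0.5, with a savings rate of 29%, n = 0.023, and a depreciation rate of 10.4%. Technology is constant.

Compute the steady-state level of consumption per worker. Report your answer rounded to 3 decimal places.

c* = 1.621

Steady state requires s·f(k) = (n + δ)·k, i.e. s·k^α = (n + δ)·k.
Dividing both sides by k: k^(1−α) = s / (n + δ).
k^0.5 = 0.29 / (0.023 + 0.104) = 0.29 / 0.127 = 2.2835
k* = 2.2835^(1/0.5) ≈ 5.2144
y* = (k*)^α = 5.2144^0.5 ≈ 2.2835
c* = (1 − s)·y* = (1 − 0.29) × 2.2835 ≈ 1.6213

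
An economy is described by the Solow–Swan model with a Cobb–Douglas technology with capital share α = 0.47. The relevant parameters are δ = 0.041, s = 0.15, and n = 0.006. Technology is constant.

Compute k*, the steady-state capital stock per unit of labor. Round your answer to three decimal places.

k* ≈ 8.932

Steady state requires s·f(k) = (n + δ)·k, i.e. s·k^α = (n + δ)·k.
Dividing both sides by k: k^(1−α) = s / (n + δ).
k^0.53 = 0.15 / (0.006 + 0.041) = 0.15 / 0.047 = 3.1915
k* = 3.1915^(1/0.53) ≈ 8.9317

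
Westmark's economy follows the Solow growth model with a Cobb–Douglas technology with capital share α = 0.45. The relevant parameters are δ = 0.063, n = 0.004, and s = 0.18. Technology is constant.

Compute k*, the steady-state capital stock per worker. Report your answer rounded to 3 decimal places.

Steady state requires s·f(k) = (n + δ)·k, i.e. s·k^α = (n + δ)·k.
Rearranging, k^(1−α) = s / (n + δ).
k^0.55 = 0.18 / (0.004 + 0.063) = 0.18 / 0.067 = 2.6866
k* = 2.6866^(1/0.55) ≈ 6.0307

k* = 6.031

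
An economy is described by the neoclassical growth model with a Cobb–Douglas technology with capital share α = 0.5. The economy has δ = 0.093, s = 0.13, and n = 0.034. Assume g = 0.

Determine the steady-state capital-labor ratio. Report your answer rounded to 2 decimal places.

In steady state, investment equals break-even investment: s·k^α = (n + δ)·k.
Rearranging, k^(1−α) = s / (n + δ).
k^0.5 = 0.13 / (0.034 + 0.093) = 0.13 / 0.127 = 1.0236
k* = 1.0236^(1/0.5) ≈ 1.0478

k* = 1.05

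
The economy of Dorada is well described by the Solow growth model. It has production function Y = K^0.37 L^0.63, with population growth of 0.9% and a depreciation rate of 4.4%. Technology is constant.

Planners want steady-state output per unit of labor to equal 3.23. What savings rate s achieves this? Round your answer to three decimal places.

s ≈ 0.390

In steady state, investment equals break-even investment: s·k^α = (n + δ)·k.
Since y* = [s/(n + δ)]^(α/(1−α)), we have s/(n + δ) = (y*)^((1−α)/α) = 3.23^1.7027 = 7.3624.
Therefore s = 7.3624 × (n + δ) = 7.3624 × 0.053 = 0.3902.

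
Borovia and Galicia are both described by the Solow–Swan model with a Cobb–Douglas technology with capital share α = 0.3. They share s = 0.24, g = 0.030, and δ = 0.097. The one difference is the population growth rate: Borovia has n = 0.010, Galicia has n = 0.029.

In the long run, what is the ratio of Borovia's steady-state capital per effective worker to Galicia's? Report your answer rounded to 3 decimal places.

Steady-state k* = [s/(n + g + δ)]^(1/(1−α)), so the ratio is [ (s_B/(n + g + δ)_B) / (s_G/(n + g + δ)_G) ]^1.4286.
s_B/(n + g + δ)_B = 0.24/0.137 = 1.7518; s_G/(n + g + δ)_G = 0.24/0.156 = 1.5385.
Ratio = (1.7518/1.5385)^1.4286 = 1.1386^1.4286 ≈ 1.2037

k*_B / k*_G ≈ 1.204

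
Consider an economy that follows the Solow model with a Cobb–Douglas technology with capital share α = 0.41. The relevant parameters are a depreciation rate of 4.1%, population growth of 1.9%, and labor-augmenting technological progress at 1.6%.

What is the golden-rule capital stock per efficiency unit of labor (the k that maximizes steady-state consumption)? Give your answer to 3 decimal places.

k_gold ≈ 17.403

The golden rule sets f'(k) = n + g + δ, i.e. α·k^(α−1) = n + g + δ.
So k^(1−α) = α / (n + g + δ) = 0.41 / 0.076 = 5.3947.
k_gold = 5.3947^(1/0.59) ≈ 17.4029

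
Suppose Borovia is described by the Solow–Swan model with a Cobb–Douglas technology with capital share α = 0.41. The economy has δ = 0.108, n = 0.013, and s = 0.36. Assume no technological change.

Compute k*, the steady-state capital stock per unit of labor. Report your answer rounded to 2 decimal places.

Steady state requires s·f(k) = (n + δ)·k, i.e. s·k^α = (n + δ)·k.
Rearranging, k^(1−α) = s / (n + δ).
k^0.59 = 0.36 / (0.013 + 0.108) = 0.36 / 0.121 = 2.9752
k* = 2.9752^(1/0.59) ≈ 6.3470

k* = 6.35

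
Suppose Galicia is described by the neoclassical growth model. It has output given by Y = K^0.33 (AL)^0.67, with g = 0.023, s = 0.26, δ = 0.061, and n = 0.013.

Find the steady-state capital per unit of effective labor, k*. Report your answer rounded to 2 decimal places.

k* ≈ 4.36

Steady state requires s·f(k) = (n + g + δ)·k, i.e. s·k^α = (n + g + δ)·k.
Rearranging, k^(1−α) = s / (n + g + δ).
k^0.67 = 0.26 / (0.013 + 0.023 + 0.061) = 0.26 / 0.097 = 2.6804
k* = 2.6804^(1/0.67) ≈ 4.3562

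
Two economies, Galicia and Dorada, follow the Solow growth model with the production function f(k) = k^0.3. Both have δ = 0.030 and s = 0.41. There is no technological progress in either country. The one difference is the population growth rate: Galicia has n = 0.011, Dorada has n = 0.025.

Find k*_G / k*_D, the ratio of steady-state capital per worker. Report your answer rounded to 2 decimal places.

Steady-state k* = [s/(n + δ)]^(1/(1−α)), so the ratio is [ (s_G/(n + δ)_G) / (s_D/(n + δ)_D) ]^1.4286.
s_G/(n + δ)_G = 0.41/0.041 = 10.0000; s_D/(n + δ)_D = 0.41/0.055 = 7.4545.
Ratio = (10.0000/7.4545)^1.4286 = 1.3415^1.4286 ≈ 1.5215

k*_G / k*_D ≈ 1.52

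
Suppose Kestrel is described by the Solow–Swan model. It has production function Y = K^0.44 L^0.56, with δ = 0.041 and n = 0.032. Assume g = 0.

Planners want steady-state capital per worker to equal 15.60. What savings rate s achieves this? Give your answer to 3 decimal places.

Steady state requires s·f(k) = (n + δ)·k, i.e. s·k^α = (n + δ)·k.
So s / (n + δ) = (k*)^(1−α) = 15.60^0.56 = 4.6575.
Therefore s = 4.6575 × (n + δ) = 4.6575 × 0.073 = 0.3400.

s ≈ 0.340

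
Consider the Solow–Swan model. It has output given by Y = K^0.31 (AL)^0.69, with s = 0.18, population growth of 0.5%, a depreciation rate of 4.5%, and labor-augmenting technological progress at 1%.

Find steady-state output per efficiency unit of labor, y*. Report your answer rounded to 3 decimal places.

Steady state requires s·f(k) = (n + g + δ)·k, i.e. s·k^α = (n + g + δ)·k.
Rearranging, k^(1−α) = s / (n + g + δ).
k^0.69 = 0.18 / (0.005 + 0.010 + 0.045) = 0.18 / 0.060 = 3.0000
k* = 3.0000^(1/0.69) ≈ 4.9145
y* = (k*)^α = 4.9145^0.31 ≈ 1.6382

y* = 1.638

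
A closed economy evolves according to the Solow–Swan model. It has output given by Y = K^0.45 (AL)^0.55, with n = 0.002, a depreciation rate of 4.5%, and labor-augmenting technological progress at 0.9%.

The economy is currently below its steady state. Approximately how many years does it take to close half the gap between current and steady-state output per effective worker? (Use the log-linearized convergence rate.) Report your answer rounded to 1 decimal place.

half-life ≈ 22.5 years

Near the steady state the convergence rate is λ = (1 − α)(n + g + δ).
λ = (1 − 0.45) × 0.056 = 0.55 × 0.056 = 0.0308
Half-life = ln 2 / λ = 0.6931 / 0.0308 ≈ 22.50 years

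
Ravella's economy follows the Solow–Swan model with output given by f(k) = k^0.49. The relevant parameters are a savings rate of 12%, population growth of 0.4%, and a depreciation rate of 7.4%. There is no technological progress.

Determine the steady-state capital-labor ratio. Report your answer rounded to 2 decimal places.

At the steady state, Δk = 0, so s·k^α = (n + δ)·k.
Rearranging, k^(1−α) = s / (n + δ).
k^0.51 = 0.12 / (0.004 + 0.074) = 0.12 / 0.078 = 1.5385
k* = 1.5385^(1/0.51) ≈ 2.3273

k* ≈ 2.33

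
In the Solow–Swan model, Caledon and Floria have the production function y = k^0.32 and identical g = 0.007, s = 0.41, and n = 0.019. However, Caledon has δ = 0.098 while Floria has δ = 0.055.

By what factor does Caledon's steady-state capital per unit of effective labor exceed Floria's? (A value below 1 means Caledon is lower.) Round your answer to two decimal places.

ratio ≈ 0.53

Steady-state k* = [s/(n + g + δ)]^(1/(1−α)), so the ratio is [ (s_C/(n + g + δ)_C) / (s_F/(n + g + δ)_F) ]^1.4706.
s_C/(n + g + δ)_C = 0.41/0.124 = 3.3065; s_F/(n + g + δ)_F = 0.41/0.081 = 5.0617.
Ratio = (3.3065/5.0617)^1.4706 = 0.6532^1.4706 ≈ 0.5346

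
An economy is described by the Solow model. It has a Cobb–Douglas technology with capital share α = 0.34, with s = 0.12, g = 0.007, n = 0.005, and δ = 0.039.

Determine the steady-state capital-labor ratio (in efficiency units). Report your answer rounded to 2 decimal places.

k* = 3.66

At the steady state, Δk = 0, so s·k^α = (n + g + δ)·k.
Rearranging, k^(1−α) = s / (n + g + δ).
k^0.66 = 0.12 / (0.005 + 0.007 + 0.039) = 0.12 / 0.051 = 2.3529
k* = 2.3529^(1/0.66) ≈ 3.6562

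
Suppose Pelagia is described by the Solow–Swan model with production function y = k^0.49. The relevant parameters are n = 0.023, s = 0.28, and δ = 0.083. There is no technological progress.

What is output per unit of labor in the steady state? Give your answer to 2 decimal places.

At the steady state, Δk = 0, so s·k^α = (n + δ)·k.
Rearranging, k^(1−α) = s / (n + δ).
k^0.51 = 0.28 / (0.023 + 0.083) = 0.28 / 0.106 = 2.6415
k* = 2.6415^(1/0.51) ≈ 6.7167
y* = (k*)^α = 6.7167^0.49 ≈ 2.5428

y* ≈ 2.54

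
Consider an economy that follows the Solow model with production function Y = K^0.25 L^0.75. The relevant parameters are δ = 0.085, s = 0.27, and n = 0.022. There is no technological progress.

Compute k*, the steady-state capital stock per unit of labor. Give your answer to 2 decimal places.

At the steady state, Δk = 0, so s·k^α = (n + δ)·k.
Dividing both sides by k: k^(1−α) = s / (n + δ).
k^0.75 = 0.27 / (0.022 + 0.085) = 0.27 / 0.107 = 2.5234
k* = 2.5234^(1/0.75) ≈ 3.4354

k* = 3.44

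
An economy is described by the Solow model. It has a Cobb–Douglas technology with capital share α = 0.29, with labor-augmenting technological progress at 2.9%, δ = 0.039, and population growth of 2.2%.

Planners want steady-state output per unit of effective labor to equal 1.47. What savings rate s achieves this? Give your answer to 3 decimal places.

At the steady state, Δk = 0, so s·k^α = (n + g + δ)·k.
Since y* = [s/(n + g + δ)]^(α/(1−α)), we have s/(n + g + δ) = (y*)^((1−α)/α) = 1.47^2.4483 = 2.5683.
Therefore s = 2.5683 × (n + g + δ) = 2.5683 × 0.090 = 0.2311.

s ≈ 0.231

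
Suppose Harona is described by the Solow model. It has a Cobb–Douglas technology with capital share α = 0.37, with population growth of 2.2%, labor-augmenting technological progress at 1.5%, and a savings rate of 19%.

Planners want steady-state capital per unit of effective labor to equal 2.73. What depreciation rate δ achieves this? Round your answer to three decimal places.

δ ≈ 0.064

At the steady state, Δk = 0, so s·k^α = (n + g + δ)·k.
So s / (n + g + δ) = (k*)^(1−α) = 2.73^0.63 = 1.8827.
Therefore n + g + δ = s / 1.8827 = 0.19 / 1.8827 = 0.1009, so δ = 0.1009 − 0.037 = 0.0639.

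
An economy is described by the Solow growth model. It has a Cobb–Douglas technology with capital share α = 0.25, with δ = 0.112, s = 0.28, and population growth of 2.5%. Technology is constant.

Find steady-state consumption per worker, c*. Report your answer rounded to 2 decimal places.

Steady state requires s·f(k) = (n + δ)·k, i.e. s·k^α = (n + δ)·k.
Dividing both sides by k: k^(1−α) = s / (n + δ).
k^0.75 = 0.28 / (0.025 + 0.112) = 0.28 / 0.137 = 2.0438
k* = 2.0438^(1/0.75) ≈ 2.5937
y* = (k*)^α = 2.5937^0.25 ≈ 1.2691
c* = (1 − s)·y* = (1 − 0.28) × 1.2691 ≈ 0.9138

c* ≈ 0.91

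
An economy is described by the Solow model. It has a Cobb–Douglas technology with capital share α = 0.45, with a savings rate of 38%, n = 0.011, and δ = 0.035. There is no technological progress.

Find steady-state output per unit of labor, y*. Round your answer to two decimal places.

y* = 5.63

In steady state, investment equals break-even investment: s·k^α = (n + δ)·k.
Rearranging, k^(1−α) = s / (n + δ).
k^0.55 = 0.38 / (0.011 + 0.035) = 0.38 / 0.046 = 8.2609
k* = 8.2609^(1/0.55) ≈ 46.4860
y* = (k*)^α = 46.4860^0.45 ≈ 5.6272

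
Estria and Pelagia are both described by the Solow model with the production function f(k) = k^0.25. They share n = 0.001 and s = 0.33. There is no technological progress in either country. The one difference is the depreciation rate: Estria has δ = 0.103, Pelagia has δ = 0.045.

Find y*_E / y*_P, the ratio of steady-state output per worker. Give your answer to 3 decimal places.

ratio ≈ 0.762

Steady-state y* = [s/(n + δ)]^(α/(1−α)), so the ratio is [ (s_E/(n + δ)_E) / (s_P/(n + δ)_P) ]^0.3333.
s_E/(n + δ)_E = 0.33/0.104 = 3.1731; s_P/(n + δ)_P = 0.33/0.046 = 7.1739.
Ratio = (3.1731/7.1739)^0.3333 = 0.4423^0.3333 ≈ 0.7619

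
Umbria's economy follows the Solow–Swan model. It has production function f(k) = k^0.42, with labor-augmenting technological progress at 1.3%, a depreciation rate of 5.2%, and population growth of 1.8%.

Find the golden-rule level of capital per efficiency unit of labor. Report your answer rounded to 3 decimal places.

k_gold ≈ 16.371

The golden rule sets f'(k) = n + g + δ, i.e. α·k^(α−1) = n + g + δ.
So k^(1−α) = α / (n + g + δ) = 0.42 / 0.083 = 5.0602.
k_gold = 5.0602^(1/0.58) ≈ 16.3713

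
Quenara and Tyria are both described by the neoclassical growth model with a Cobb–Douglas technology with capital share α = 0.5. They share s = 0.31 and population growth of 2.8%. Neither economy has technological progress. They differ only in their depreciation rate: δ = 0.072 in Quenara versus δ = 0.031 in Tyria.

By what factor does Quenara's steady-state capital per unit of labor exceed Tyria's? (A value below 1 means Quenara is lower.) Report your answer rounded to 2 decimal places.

Steady-state k* = [s/(n + δ)]^(1/(1−α)), so the ratio is [ (s_Q/(n + δ)_Q) / (s_T/(n + δ)_T) ]^2.
s_Q/(n + δ)_Q = 0.31/0.100 = 3.1000; s_T/(n + δ)_T = 0.31/0.059 = 5.2542.
Ratio = (3.1000/5.2542)^2 = 0.5900^2 ≈ 0.3481

k*_Q / k*_T ≈ 0.35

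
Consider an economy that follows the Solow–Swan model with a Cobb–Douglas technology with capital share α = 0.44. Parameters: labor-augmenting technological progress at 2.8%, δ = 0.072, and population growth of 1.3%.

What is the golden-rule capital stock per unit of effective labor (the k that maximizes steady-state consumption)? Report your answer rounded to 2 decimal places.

k_gold ≈ 11.33

The golden rule sets f'(k) = n + g + δ, i.e. α·k^(α−1) = n + g + δ.
So k^(1−α) = α / (n + g + δ) = 0.44 / 0.113 = 3.8938.
k_gold = 3.8938^(1/0.56) ≈ 11.3302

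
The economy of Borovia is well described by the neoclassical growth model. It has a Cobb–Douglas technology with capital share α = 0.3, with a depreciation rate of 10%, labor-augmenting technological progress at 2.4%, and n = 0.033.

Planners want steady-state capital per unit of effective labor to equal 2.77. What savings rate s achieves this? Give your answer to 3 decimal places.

At the steady state, Δk = 0, so s·k^α = (n + g + δ)·k.
So s / (n + g + δ) = (k*)^(1−α) = 2.77^0.7 = 2.0405.
Therefore s = 2.0405 × (n + g + δ) = 2.0405 × 0.157 = 0.3204.

s ≈ 0.320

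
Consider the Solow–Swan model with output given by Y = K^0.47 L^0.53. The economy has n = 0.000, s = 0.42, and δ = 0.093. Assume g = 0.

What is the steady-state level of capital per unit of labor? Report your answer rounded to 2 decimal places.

k* = 17.20

Steady state requires s·f(k) = (n + δ)·k, i.e. s·k^α = (n + δ)·k.
Dividing both sides by k: k^(1−α) = s / (n + δ).
k^0.53 = 0.42 / (0.000 + 0.093) = 0.42 / 0.093 = 4.5161
k* = 4.5161^(1/0.53) ≈ 17.1950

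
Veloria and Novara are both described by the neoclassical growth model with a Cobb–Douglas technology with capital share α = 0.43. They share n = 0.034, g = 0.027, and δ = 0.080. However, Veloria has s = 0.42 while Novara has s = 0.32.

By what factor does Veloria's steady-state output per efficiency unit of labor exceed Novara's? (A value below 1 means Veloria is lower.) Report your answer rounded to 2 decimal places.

Steady-state y* = [s/(n + g + δ)]^(α/(1−α)), so the ratio is [ (s_V/(n + g + δ)_V) / (s_N/(n + g + δ)_N) ]^0.7544.
s_V/(n + g + δ)_V = 0.42/0.141 = 2.9787; s_N/(n + g + δ)_N = 0.32/0.141 = 2.2695.
Ratio = (2.9787/2.2695)^0.7544 = 1.3125^0.7544 ≈ 1.2277

ratio ≈ 1.23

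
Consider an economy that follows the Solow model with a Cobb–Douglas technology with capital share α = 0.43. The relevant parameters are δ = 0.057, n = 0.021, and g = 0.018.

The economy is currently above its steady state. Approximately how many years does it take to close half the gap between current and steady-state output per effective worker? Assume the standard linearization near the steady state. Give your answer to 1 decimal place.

about 12.7 years

Near the steady state the convergence rate is λ = (1 − α)(n + g + δ).
λ = (1 − 0.43) × 0.096 = 0.57 × 0.096 = 0.05472
Half-life = ln 2 / λ = 0.6931 / 0.05472 ≈ 12.67 years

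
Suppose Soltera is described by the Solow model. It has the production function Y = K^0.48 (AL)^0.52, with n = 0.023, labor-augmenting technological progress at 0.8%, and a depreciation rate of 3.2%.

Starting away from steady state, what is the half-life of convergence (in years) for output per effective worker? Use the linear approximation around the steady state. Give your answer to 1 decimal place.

Near the steady state the convergence rate is λ = (1 − α)(n + g + δ).
λ = (1 − 0.48) × 0.063 = 0.52 × 0.063 = 0.03276
Half-life = ln 2 / λ = 0.6931 / 0.03276 ≈ 21.16 years

t_½ ≈ 21.2 years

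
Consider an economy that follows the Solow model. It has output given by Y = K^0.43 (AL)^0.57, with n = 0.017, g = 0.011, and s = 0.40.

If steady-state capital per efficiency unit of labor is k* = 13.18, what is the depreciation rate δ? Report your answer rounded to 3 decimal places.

δ ≈ 0.064

Steady state requires s·f(k) = (n + g + δ)·k, i.e. s·k^α = (n + g + δ)·k.
So s / (n + g + δ) = (k*)^(1−α) = 13.18^0.57 = 4.3486.
Therefore n + g + δ = s / 4.3486 = 0.40 / 4.3486 = 0.0920, so δ = 0.0920 − 0.028 = 0.0640.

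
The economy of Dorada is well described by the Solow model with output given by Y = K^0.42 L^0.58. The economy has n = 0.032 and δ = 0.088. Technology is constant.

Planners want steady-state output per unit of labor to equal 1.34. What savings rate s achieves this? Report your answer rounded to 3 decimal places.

Steady state requires s·f(k) = (n + δ)·k, i.e. s·k^α = (n + δ)·k.
Since y* = [s/(n + δ)]^(α/(1−α)), we have s/(n + δ) = (y*)^((1−α)/α) = 1.34^1.381 = 1.4981.
Therefore s = 1.4981 × (n + δ) = 1.4981 × 0.120 = 0.1798.

s ≈ 0.180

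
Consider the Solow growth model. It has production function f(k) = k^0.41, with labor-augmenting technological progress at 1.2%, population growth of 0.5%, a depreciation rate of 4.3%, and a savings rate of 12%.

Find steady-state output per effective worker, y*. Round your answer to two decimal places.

y* = 1.62

In steady state, investment equals break-even investment: s·k^α = (n + g + δ)·k.
Rearranging, k^(1−α) = s / (n + g + δ).
k^0.59 = 0.12 / (0.005 + 0.012 + 0.043) = 0.12 / 0.060 = 2.0000
k* = 2.0000^(1/0.59) ≈ 3.2376
y* = (k*)^α = 3.2376^0.41 ≈ 1.6188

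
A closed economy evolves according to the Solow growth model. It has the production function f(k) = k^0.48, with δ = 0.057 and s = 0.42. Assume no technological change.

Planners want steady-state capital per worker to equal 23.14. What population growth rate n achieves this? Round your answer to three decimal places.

n ≈ 0.025

At the steady state, Δk = 0, so s·k^α = (n + δ)·k.
So s / (n + δ) = (k*)^(1−α) = 23.14^0.52 = 5.1223.
Therefore n + δ = s / 5.1223 = 0.42 / 5.1223 = 0.0820, so n = 0.0820 − 0.057 = 0.0250.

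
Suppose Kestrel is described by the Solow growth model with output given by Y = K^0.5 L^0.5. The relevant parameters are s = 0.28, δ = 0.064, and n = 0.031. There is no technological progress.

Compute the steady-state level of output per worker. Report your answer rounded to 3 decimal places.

y* ≈ 2.947

Steady state requires s·f(k) = (n + δ)·k, i.e. s·k^α = (n + δ)·k.
Rearranging, k^(1−α) = s / (n + δ).
k^0.5 = 0.28 / (0.031 + 0.064) = 0.28 / 0.095 = 2.9474
k* = 2.9474^(1/0.5) ≈ 8.6872
y* = (k*)^α = 8.6872^0.5 ≈ 2.9474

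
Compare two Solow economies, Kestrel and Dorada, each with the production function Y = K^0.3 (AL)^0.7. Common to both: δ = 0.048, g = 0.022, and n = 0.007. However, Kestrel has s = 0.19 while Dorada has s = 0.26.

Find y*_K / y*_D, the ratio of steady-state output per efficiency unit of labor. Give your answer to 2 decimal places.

ratio ≈ 0.87

Steady-state y* = [s/(n + g + δ)]^(α/(1−α)), so the ratio is [ (s_K/(n + g + δ)_K) / (s_D/(n + g + δ)_D) ]^0.4286.
s_K/(n + g + δ)_K = 0.19/0.077 = 2.4675; s_D/(n + g + δ)_D = 0.26/0.077 = 3.3766.
Ratio = (2.4675/3.3766)^0.4286 = 0.7308^0.4286 ≈ 0.8742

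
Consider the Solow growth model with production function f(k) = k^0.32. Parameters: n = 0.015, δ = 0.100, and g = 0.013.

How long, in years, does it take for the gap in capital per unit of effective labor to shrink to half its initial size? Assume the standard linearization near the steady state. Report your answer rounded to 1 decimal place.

Near the steady state the convergence rate is λ = (1 − α)(n + g + δ).
λ = (1 − 0.32) × 0.128 = 0.68 × 0.128 = 0.08704
Half-life = ln 2 / λ = 0.6931 / 0.08704 ≈ 7.96 years

half-life ≈ 8.0 years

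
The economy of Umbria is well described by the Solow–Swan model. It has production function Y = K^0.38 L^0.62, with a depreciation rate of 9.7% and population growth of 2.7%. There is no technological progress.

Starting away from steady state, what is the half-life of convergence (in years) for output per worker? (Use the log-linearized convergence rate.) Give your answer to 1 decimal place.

half-life ≈ 9.0 years

Near the steady state the convergence rate is λ = (1 − α)(n + δ).
λ = (1 − 0.38) × 0.124 = 0.62 × 0.124 = 0.07688
Half-life = ln 2 / λ = 0.6931 / 0.07688 ≈ 9.02 years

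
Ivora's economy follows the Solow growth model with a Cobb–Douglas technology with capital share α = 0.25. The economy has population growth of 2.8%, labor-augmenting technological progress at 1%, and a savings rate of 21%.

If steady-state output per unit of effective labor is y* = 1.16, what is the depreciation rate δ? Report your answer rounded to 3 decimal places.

δ ≈ 0.097

At the steady state, Δk = 0, so s·k^α = (n + g + δ)·k.
Since y* = [s/(n + g + δ)]^(α/(1−α)), we have s/(n + g + δ) = (y*)^((1−α)/α) = 1.16^3 = 1.5609.
Therefore n + g + δ = s / 1.5609 = 0.21 / 1.5609 = 0.1345, so δ = 0.1345 − 0.038 = 0.0965.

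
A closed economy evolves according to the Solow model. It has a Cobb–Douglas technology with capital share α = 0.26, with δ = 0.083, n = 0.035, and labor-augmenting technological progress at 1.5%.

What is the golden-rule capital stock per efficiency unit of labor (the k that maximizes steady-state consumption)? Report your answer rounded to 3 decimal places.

The golden rule sets f'(k) = n + g + δ, i.e. α·k^(α−1) = n + g + δ.
So k^(1−α) = α / (n + g + δ) = 0.26 / 0.133 = 1.9549.
k_gold = 1.9549^(1/0.74) ≈ 2.4741

k_gold ≈ 2.474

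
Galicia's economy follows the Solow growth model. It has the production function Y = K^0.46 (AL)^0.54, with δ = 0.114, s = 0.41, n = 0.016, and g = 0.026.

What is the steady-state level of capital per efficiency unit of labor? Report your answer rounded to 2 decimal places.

k* = 5.99

Steady state requires s·f(k) = (n + g + δ)·k, i.e. s·k^α = (n + g + δ)·k.
Dividing both sides by k: k^(1−α) = s / (n + g + δ).
k^0.54 = 0.41 / (0.016 + 0.026 + 0.114) = 0.41 / 0.156 = 2.6282
k* = 2.6282^(1/0.54) ≈ 5.9861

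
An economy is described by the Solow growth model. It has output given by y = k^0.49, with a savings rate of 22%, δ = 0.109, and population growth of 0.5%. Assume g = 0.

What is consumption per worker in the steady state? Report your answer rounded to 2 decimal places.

c* = 1.47

At the steady state, Δk = 0, so s·k^α = (n + δ)·k.
Dividing both sides by k: k^(1−α) = s / (n + δ).
k^0.51 = 0.22 / (0.005 + 0.109) = 0.22 / 0.114 = 1.9298
k* = 1.9298^(1/0.51) ≈ 3.6293
y* = (k*)^α = 3.6293^0.49 ≈ 1.8807
c* = (1 − s)·y* = (1 − 0.22) × 1.8807 ≈ 1.4669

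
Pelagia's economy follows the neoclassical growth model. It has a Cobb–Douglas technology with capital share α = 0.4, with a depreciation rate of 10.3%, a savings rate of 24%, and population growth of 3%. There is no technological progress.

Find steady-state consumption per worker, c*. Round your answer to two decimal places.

c* = 1.13

In steady state, investment equals break-even investment: s·k^α = (n + δ)·k.
Rearranging, k^(1−α) = s / (n + δ).
k^0.6 = 0.24 / (0.030 + 0.103) = 0.24 / 0.133 = 1.8045
k* = 1.8045^(1/0.6) ≈ 2.6746
y* = (k*)^α = 2.6746^0.4 ≈ 1.4822
c* = (1 − s)·y* = (1 − 0.24) × 1.4822 ≈ 1.1265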